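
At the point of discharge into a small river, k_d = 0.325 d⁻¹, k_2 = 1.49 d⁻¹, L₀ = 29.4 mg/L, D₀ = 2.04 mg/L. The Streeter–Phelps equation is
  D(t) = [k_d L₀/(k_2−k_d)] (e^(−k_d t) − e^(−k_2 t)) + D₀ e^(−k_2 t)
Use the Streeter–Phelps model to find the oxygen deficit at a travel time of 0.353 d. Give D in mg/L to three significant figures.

D ≈ 3.67 mg/L

k_d L₀/(k_2−k_d) = 0.325×29.4/(1.49−0.325) = 9.555/1.165 = 8.202 mg/L.
e^(−k_d t) = e^(−0.325×0.3530) = 0.8916; e^(−k_2 t) = e^(−1.49×0.3530) = 0.5910.
D = 8.202 × (0.8916 − 0.5910) + 2.04 × 0.5910 = 2.466 + 1.206 = 3.671 mg/L.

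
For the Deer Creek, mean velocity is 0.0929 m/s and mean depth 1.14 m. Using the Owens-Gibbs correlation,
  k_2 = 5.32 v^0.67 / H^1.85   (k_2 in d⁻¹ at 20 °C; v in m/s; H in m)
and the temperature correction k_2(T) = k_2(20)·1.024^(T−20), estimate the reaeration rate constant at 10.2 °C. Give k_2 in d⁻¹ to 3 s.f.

k_2 ≈ 0.673 d⁻¹

k_2(20) = 5.32 × 0.0929^0.67 / 1.14^1.85 = 5.32 × 0.2035 / 1.274 = 0.8496 d⁻¹.
k_2(10.2) = 0.8496 × 1.024^(10.2−20) = 0.8496 × 0.7926 = 0.6734 d⁻¹.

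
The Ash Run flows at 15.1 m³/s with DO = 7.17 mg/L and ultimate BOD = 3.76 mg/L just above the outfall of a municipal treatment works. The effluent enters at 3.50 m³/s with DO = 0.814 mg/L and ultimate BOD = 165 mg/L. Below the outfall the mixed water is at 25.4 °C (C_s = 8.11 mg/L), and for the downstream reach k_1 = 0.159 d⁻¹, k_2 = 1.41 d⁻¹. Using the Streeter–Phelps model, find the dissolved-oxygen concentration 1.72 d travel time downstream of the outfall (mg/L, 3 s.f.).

Mixed DO = (15.1×7.17 + 3.50×0.814)/(15.1+3.50) = 111.1/18.60 = 5.974 mg/L.
Mixed L₀ = (15.1×3.76 + 3.50×165)/(18.60) = 634.3/18.60 = 34.10 mg/L.
Initial deficit D₀ = C_s − DO₀ = 8.11 − 5.974 = 2.136 mg/L.
D(1.72) = [0.159×34.10/(1.41−0.159)](e^(−0.159×1.72) − e^(−1.41×1.72)) + 2.136 e^(−1.41×1.72)
= 4.334 × (0.7607 − 0.08846) + 2.136 × 0.08846 = 3.103 mg/L.
DO = 8.11 − 3.103 = 5.007 mg/L.

DO ≈ 5.01 mg/L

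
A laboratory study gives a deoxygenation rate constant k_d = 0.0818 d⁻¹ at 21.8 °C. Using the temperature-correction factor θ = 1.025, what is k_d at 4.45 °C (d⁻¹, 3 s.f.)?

k_d ≈ 0.0533 d⁻¹

k_d(T₂) = k_d(T₁) · θ^(T₂−T₁) = 0.0818 × 1.025^(4.45−21.8)
= 0.0818 × 1.025^-17.4 = 0.0818 × 0.6515 = 0.05330 d⁻¹.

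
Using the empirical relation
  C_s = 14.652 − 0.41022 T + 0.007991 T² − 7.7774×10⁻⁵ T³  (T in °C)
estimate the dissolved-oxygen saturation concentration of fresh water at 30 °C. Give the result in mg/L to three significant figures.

C_s = 14.652 − 0.41022×30 + 0.007991×30² − 7.7774×10⁻⁵×30³ = 7.437 mg/L.

C_s ≈ 7.44 mg/L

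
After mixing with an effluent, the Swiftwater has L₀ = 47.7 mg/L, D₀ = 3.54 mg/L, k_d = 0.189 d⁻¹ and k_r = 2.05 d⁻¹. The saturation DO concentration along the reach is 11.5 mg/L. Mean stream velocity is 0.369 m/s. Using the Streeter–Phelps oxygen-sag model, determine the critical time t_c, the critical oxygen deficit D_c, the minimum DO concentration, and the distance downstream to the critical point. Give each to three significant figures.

t_c ≈ 0.576 d; D_c ≈ 3.94 mg/L; min DO ≈ 7.56 mg/L; x_c ≈ 18.4 km

t_c = [1/(k_r−k_d)] ln[(k_r/k_d)(1 − D₀(k_r−k_d)/(k_d L₀))]
= [1/(2.05−0.189)] ln[(2.05/0.189)(1 − 3.54×1.861/(0.189×47.7))]
= (1/1.861) ln[10.85 × 0.2692] = 0.5373 × ln(2.920) = 0.5373 × 1.072 = 0.5759 d.
D_c = (k_d/k_r) L₀ e^(−k_d t_c) = (0.189/2.05) × 47.7 × e^(−0.189×0.5759) = 0.09220 × 47.7 × 0.8969 = 3.944 mg/L.
Minimum DO = C_s − D_c = 11.5 − 3.944 = 7.556 mg/L.
x_c = v t_c = 0.369 m/s × 0.5759 d × 86400 s/d = 18360 m ≈ 18.4 km.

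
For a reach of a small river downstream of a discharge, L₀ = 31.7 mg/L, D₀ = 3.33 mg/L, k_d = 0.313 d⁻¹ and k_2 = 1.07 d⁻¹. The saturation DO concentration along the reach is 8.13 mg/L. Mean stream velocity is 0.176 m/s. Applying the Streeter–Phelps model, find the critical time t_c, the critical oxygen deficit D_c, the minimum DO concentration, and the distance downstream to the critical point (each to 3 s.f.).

t_c ≈ 1.24 d; D_c ≈ 6.30 mg/L; min DO ≈ 1.83 mg/L; x_c ≈ 18.8 km

At the critical point dD/dt = 0, so k_d L₀ e^(−k_d t) = k_2 D. Substituting D(t) from the Streeter–Phelps equation and solving for t gives
t_c = ln[(k_2/k_d)(1 − D₀(k_2−k_d)/(k_d L₀))] / (k_2−k_d).
Here k_2−k_d = 0.7570 d⁻¹ and 1 − D₀(k_2−k_d)/(k_d L₀) = 1 − 3.33×0.7570/(0.313×31.7) = 0.7459, so
t_c = ln(3.419 × 0.7459) / 0.7570 = 0.9361 / 0.7570 = 1.237 d.
L(t_c) = L₀ e^(−k_d t_c) = 31.7 × 0.6791 = 21.53 mg/L, and at the critical point k_2 D_c = k_d L, so D_c = (0.313/1.07) × 21.53 = 6.297 mg/L.
Minimum DO = C_s − D_c = 8.13 − 6.297 = 1.833 mg/L.
x_c = v t_c = 0.176 m/s × 1.237 d × 86400 s/d = 18800 m ≈ 18.8 km.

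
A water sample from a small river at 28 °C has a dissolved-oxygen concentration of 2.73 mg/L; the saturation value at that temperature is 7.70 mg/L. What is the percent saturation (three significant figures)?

35.5 % saturation

% saturation = C/C_s × 100 = 2.73/7.70 × 100 = 35.5 %.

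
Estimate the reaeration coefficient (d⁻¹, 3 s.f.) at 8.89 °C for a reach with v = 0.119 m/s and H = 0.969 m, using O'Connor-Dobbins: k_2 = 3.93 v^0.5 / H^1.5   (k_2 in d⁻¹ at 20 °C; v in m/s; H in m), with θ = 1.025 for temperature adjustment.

k_2(20) = 3.93 × 0.119^0.5 / 0.969^1.5 = 3.93 × 0.3450 / 0.9539 = 1.421 d⁻¹.
k_2(8.89) = 1.421 × 1.025^(8.89−20) = 1.421 × 0.7601 = 1.080 d⁻¹.

k_2 ≈ 1.08 d⁻¹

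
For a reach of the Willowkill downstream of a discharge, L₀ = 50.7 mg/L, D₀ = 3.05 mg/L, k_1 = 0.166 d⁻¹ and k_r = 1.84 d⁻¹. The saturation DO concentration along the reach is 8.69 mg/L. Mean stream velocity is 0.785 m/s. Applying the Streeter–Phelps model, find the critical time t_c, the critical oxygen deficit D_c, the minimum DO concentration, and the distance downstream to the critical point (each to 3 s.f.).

t_c ≈ 0.880 d; D_c ≈ 3.95 mg/L; min DO ≈ 4.74 mg/L; x_c ≈ 59.7 km

At the critical point dD/dt = 0, so k_1 L₀ e^(−k_1 t) = k_r D. Substituting D(t) from the Streeter–Phelps equation and solving for t gives
t_c = ln[(k_r/k_1)(1 − D₀(k_r−k_1)/(k_1 L₀))] / (k_r−k_1).
Here k_r−k_1 = 1.674 d⁻¹ and 1 − D₀(k_r−k_1)/(k_1 L₀) = 1 − 3.05×1.674/(0.166×50.7) = 0.3933, so
t_c = ln(11.08 × 0.3933) / 1.674 = 1.472 / 1.674 = 0.8796 d.
D_c = (k_1/k_r) L₀ e^(−k_1 t_c) = (0.166/1.84) × 50.7 × e^(−0.166×0.8796) = 0.09022 × 50.7 × 0.8641 = 3.953 mg/L.
Minimum DO = C_s − D_c = 8.69 − 3.953 = 4.737 mg/L.
x_c = v t_c = 0.785 m/s × 0.8796 d × 86400 s/d = 59660 m ≈ 59.7 km.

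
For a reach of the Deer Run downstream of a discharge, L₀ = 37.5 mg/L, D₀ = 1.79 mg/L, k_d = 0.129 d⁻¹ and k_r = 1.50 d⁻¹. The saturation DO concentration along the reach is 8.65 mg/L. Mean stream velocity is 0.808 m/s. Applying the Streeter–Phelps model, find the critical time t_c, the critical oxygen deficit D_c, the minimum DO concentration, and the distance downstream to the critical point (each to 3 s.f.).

t_c ≈ 1.27 d; D_c ≈ 2.74 mg/L; min DO ≈ 5.91 mg/L; x_c ≈ 88.9 km

At the critical point dD/dt = 0, so k_d L₀ e^(−k_d t) = k_r D. Substituting D(t) from the Streeter–Phelps equation and solving for t gives
t_c = ln[(k_r/k_d)(1 − D₀(k_r−k_d)/(k_d L₀))] / (k_r−k_d).
Here k_r−k_d = 1.371 d⁻¹ and 1 − D₀(k_r−k_d)/(k_d L₀) = 1 − 1.79×1.371/(0.129×37.5) = 0.4927, so
t_c = ln(11.63 × 0.4927) / 1.371 = 1.746 / 1.371 = 1.273 d.
D_c = (k_d/k_r) L₀ e^(−k_d t_c) = (0.129/1.50) × 37.5 × e^(−0.129×1.273) = 0.08600 × 37.5 × 0.8485 = 2.737 mg/L.
Minimum DO = C_s − D_c = 8.65 − 2.737 = 5.913 mg/L.
x_c = v t_c = 0.808 m/s × 1.273 d × 86400 s/d = 88880 m ≈ 88.9 km.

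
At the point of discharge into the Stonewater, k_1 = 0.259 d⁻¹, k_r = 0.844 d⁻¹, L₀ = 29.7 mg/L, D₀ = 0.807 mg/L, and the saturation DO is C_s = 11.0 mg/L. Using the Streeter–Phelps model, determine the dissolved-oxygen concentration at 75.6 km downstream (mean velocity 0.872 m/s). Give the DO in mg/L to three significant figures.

DO ≈ 6.15 mg/L

Travel time t = x/v = 75.6 km / (0.872 m/s) = 75600 m / 0.872 m/s = 86700 s = 1.003 d.
k_1 L₀/(k_r−k_1) = 0.259×29.7/(0.844−0.259) = 7.692/0.5850 = 13.15 mg/L.
e^(−k_1 t) = e^(−0.259×1.003) = 0.7711; e^(−k_r t) = e^(−0.844×1.003) = 0.4287.
D = 13.15 × (0.7711 − 0.4287) + 0.807 × 0.4287 = 4.502 + 0.3460 = 4.848 mg/L.
DO = C_s − D = 11.0 − 4.848 = 6.152 mg/L.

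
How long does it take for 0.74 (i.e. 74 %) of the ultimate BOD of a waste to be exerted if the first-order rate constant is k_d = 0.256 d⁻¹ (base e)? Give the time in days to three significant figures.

y/L₀ = 1 − e^(−k_d t) = 0.74 ⇒ e^(−k_d t) = 0.260
t = −ln(0.260) / 0.256 = 1.347 / 0.256 = 5.262 d.

t ≈ 5.26 d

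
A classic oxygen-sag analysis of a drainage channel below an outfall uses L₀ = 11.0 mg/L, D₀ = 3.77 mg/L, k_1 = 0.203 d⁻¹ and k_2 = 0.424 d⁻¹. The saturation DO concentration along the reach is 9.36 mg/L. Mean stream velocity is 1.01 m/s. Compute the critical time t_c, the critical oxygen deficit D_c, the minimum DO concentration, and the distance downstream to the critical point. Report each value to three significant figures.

t_c ≈ 1.22 d; D_c ≈ 4.11 mg/L; min DO ≈ 5.25 mg/L; x_c ≈ 106 km

With k_2/k_1 = 2.089 and 1 − D₀(k_2−k_1)/(k_1 L₀) = 0.6269,
t_c = ln(2.089 × 0.6269) / (0.424 − 0.203) = ln(1.309) / 0.2210 = 0.2695/0.2210 = 1.220 d.
L(t_c) = L₀ e^(−k_1 t_c) = 11.0 × 0.7807 = 8.588 mg/L, and at the critical point k_2 D_c = k_1 L, so D_c = (0.203/0.424) × 8.588 = 4.112 mg/L.
Minimum DO = C_s − D_c = 9.36 − 4.112 = 5.248 mg/L.
x_c = v t_c = 1.01 m/s × 1.220 d × 86400 s/d = 106400 m ≈ 106 km.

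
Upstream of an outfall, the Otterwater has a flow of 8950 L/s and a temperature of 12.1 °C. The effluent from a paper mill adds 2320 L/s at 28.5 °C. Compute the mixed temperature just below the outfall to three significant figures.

15.5 °C

Flow-weighted mixing: C = (Q_r C_r + Q_w C_w)/(Q_r + Q_w)
= (8950×12.1 + 2320×28.5)/(8950 + 2320) = 174400/11270 = 15.48 °C.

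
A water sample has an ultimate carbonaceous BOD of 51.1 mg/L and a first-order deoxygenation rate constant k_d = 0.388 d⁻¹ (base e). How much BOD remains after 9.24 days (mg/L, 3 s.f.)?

L ≈ 1.42 mg/L

L_t = L₀ e^(−k_d t) = 51.1 × e^(−0.388×9.24) = 51.1 × 0.02773 = 1.417 mg/L.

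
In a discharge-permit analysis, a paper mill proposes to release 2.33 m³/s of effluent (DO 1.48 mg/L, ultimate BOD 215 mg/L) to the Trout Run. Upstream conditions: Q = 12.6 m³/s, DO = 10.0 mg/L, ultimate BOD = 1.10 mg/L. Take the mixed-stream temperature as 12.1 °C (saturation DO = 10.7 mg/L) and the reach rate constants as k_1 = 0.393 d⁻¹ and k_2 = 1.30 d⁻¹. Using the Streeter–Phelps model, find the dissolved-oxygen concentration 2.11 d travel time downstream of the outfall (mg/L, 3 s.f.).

Mixed DO = (12.6×10.0 + 2.33×1.48)/(12.6+2.33) = 129.4/14.93 = 8.670 mg/L.
Mixed L₀ = (12.6×1.10 + 2.33×215)/(14.93) = 514.8/14.93 = 34.48 mg/L.
Initial deficit D₀ = C_s − DO₀ = 10.7 − 8.670 = 2.030 mg/L.
D(2.11) = [0.393×34.48/(1.30−0.393)](e^(−0.393×2.11) − e^(−1.30×2.11)) + 2.030 e^(−1.30×2.11)
= 14.94 × (0.4364 − 0.06438) + 2.030 × 0.06438 = 5.689 mg/L.
DO = 10.7 − 5.689 = 5.011 mg/L.

DO ≈ 5.01 mg/L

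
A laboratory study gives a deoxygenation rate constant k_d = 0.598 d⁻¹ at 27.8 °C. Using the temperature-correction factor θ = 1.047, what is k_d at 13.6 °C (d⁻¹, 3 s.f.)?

k_d ≈ 0.312 d⁻¹

k_d(T₂) = k_d(T₁) · θ^(T₂−T₁) = 0.598 × 1.047^(13.6−27.8)
= 0.598 × 1.047^-14.2 = 0.598 × 0.5209 = 0.3115 d⁻¹.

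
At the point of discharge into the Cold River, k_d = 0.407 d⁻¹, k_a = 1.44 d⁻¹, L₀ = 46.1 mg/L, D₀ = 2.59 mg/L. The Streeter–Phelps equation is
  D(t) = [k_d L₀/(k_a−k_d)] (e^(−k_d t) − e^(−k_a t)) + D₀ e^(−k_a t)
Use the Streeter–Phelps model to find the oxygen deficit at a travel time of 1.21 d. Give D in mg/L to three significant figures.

D ≈ 8.37 mg/L

k_d L₀/(k_a−k_d) = 0.407×46.1/(1.44−0.407) = 18.76/1.033 = 18.16 mg/L.
e^(−k_d t) = e^(−0.407×1.210) = 0.6111; e^(−k_a t) = e^(−1.44×1.210) = 0.1751.
D = 18.16 × (0.6111 − 0.1751) + 2.59 × 0.1751 = 7.919 + 0.4535 = 8.373 mg/L.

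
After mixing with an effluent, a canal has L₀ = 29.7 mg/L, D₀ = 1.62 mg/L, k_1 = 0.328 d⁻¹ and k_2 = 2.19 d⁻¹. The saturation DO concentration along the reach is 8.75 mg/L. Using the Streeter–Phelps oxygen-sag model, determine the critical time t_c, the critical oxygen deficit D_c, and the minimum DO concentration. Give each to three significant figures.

At the critical point dD/dt = 0, so k_1 L₀ e^(−k_1 t) = k_2 D. Substituting D(t) from the Streeter–Phelps equation and solving for t gives
t_c = ln[(k_2/k_1)(1 − D₀(k_2−k_1)/(k_1 L₀))] / (k_2−k_1).
Here k_2−k_1 = 1.862 d⁻¹ and 1 − D₀(k_2−k_1)/(k_1 L₀) = 1 − 1.62×1.862/(0.328×29.7) = 0.6904, so
t_c = ln(6.677 × 0.6904) / 1.862 = 1.528 / 1.862 = 0.8207 d.
D_c = (k_1/k_2) L₀ e^(−k_1 t_c) = (0.328/2.19) × 29.7 × e^(−0.328×0.8207) = 0.1498 × 29.7 × 0.7640 = 3.398 mg/L.
Minimum DO = C_s − D_c = 8.75 − 3.398 = 5.352 mg/L.

t_c ≈ 0.821 d; D_c ≈ 3.40 mg/L; min DO ≈ 5.35 mg/L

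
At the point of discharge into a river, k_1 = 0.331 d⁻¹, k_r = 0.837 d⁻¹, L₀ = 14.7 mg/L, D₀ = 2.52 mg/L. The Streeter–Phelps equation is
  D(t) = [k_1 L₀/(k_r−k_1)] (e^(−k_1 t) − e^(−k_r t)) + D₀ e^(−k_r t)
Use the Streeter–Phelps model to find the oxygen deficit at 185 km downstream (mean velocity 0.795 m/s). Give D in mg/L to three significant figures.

D ≈ 3.20 mg/L

Travel time t = x/v = 185 km / (0.795 m/s) = 185000 m / 0.795 m/s = 232700 s = 2.693 d.
k_1 L₀/(k_r−k_1) = 0.331×14.7/(0.837−0.331) = 4.866/0.5060 = 9.616 mg/L.
e^(−k_1 t) = e^(−0.331×2.693) = 0.4100; e^(−k_r t) = e^(−0.837×2.693) = 0.1049.
D = 9.616 × (0.4100 − 0.1049) + 2.52 × 0.1049 = 2.934 + 0.2645 = 3.198 mg/L.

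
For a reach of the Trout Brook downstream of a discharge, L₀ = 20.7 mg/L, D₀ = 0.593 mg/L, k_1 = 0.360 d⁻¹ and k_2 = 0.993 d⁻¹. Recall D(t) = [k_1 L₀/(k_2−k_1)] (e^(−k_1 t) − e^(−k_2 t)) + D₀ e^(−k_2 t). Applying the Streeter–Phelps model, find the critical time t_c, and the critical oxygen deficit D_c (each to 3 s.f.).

t_c ≈ 1.52 d; D_c ≈ 4.34 mg/L

At the critical point dD/dt = 0, so k_1 L₀ e^(−k_1 t) = k_2 D. Substituting D(t) from the Streeter–Phelps equation and solving for t gives
t_c = ln[(k_2/k_1)(1 − D₀(k_2−k_1)/(k_1 L₀))] / (k_2−k_1).
Here k_2−k_1 = 0.6330 d⁻¹ and 1 − D₀(k_2−k_1)/(k_1 L₀) = 1 − 0.593×0.6330/(0.360×20.7) = 0.9496, so
t_c = ln(2.758 × 0.9496) / 0.6330 = 0.9629 / 0.6330 = 1.521 d.
D_c = (k_1/k_2) L₀ e^(−k_1 t_c) = (0.360/0.993) × 20.7 × e^(−0.360×1.521) = 0.3625 × 20.7 × 0.5783 = 4.340 mg/L.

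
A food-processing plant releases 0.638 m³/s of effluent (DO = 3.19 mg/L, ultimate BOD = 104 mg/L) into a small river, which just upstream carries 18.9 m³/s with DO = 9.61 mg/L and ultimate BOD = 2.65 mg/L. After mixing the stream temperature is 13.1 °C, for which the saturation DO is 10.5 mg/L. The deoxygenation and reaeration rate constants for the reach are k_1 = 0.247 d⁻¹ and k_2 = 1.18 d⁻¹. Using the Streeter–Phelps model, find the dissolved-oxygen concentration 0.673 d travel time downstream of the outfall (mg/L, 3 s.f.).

DO ≈ 9.38 mg/L

Mixed DO = (18.9×9.61 + 0.638×3.19)/(18.9+0.638) = 183.7/19.54 = 9.400 mg/L.
Mixed L₀ = (18.9×2.65 + 0.638×104)/(19.54) = 116.4/19.54 = 5.960 mg/L.
Initial deficit D₀ = C_s − DO₀ = 10.5 − 9.400 = 1.100 mg/L.
D(0.673) = [0.247×5.960/(1.18−0.247)](e^(−0.247×0.673) − e^(−1.18×0.673)) + 1.100 e^(−1.18×0.673)
= 1.578 × (0.8469 − 0.4520) + 1.100 × 0.4520 = 1.120 mg/L.
DO = 10.5 − 1.120 = 9.380 mg/L.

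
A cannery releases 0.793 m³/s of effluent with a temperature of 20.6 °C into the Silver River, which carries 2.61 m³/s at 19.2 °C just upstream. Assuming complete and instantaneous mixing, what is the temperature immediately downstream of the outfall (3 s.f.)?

Flow-weighted mixing: C = (Q_r C_r + Q_w C_w)/(Q_r + Q_w)
= (2.61×19.2 + 0.793×20.6)/(2.61 + 0.793) = 66.45/3.403 = 19.53 °C.

19.5 °C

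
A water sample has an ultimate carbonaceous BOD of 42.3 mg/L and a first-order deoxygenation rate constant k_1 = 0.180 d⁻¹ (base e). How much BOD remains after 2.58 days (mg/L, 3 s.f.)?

L ≈ 26.6 mg/L

L_t = L₀ e^(−k_1 t) = 42.3 × e^(−0.180×2.58) = 42.3 × 0.6285 = 26.59 mg/L.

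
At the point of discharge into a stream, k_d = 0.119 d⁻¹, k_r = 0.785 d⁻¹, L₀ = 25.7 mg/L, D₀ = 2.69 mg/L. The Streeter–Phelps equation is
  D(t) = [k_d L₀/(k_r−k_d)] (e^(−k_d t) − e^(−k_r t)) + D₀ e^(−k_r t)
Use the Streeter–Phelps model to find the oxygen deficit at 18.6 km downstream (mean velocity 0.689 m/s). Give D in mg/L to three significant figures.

Travel time t = x/v = 18.6 km / (0.689 m/s) = 18600 m / 0.689 m/s = 27000 s = 0.3124 d.
k_d L₀/(k_r−k_d) = 0.119×25.7/(0.785−0.119) = 3.058/0.6660 = 4.592 mg/L.
e^(−k_d t) = e^(−0.119×0.3124) = 0.9635; e^(−k_r t) = e^(−0.785×0.3124) = 0.7825.
D = 4.592 × (0.9635 − 0.7825) + 2.69 × 0.7825 = 0.8312 + 2.105 = 2.936 mg/L.

D ≈ 2.94 mg/L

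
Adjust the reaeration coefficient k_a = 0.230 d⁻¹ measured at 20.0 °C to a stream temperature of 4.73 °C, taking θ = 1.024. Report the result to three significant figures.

k_a(T₂) = k_a(T₁) · θ^(T₂−T₁) = 0.230 × 1.024^(4.73−20.0)
= 0.230 × 1.024^-15.3 = 0.230 × 0.6962 = 0.1601 d⁻¹.

k_a ≈ 0.160 d⁻¹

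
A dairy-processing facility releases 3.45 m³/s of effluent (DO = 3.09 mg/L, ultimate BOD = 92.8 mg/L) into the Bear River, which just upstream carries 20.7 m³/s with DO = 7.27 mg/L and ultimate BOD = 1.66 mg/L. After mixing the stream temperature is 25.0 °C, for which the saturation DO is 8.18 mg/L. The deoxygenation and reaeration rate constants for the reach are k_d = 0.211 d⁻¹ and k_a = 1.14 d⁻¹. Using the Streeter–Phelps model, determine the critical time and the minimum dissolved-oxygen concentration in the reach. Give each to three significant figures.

Mixed DO = (20.7×7.27 + 3.45×3.09)/(20.7+3.45) = 161.1/24.15 = 6.673 mg/L.
Mixed L₀ = (20.7×1.66 + 3.45×92.8)/(24.15) = 354.5/24.15 = 14.68 mg/L.
Initial deficit D₀ = C_s − DO₀ = 8.18 − 6.673 = 1.507 mg/L.
t_c = (1/0.9290) ln[(1.14/0.211)(1 − 1.507×0.9290/(0.211×14.68))] = 1.076 × ln(2.961) = 1.168 d.
D_c = (0.211/1.14) × 14.68 × e^(−0.211×1.168) = 0.1851 × 14.68 × 0.7815 = 2.123 mg/L.
Minimum DO = 8.18 − 2.123 = 6.057 mg/L.

t_c ≈ 1.17 d; minimum DO ≈ 6.06 mg/L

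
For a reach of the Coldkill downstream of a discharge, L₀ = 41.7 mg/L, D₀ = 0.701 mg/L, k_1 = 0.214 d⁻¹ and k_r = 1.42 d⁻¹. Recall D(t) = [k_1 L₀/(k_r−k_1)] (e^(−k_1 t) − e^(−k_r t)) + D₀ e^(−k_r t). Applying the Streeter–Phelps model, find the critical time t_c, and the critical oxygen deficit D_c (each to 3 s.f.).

t_c = [1/(k_r−k_1)] ln[(k_r/k_1)(1 − D₀(k_r−k_1)/(k_1 L₀))]
= [1/(1.42−0.214)] ln[(1.42/0.214)(1 − 0.701×1.206/(0.214×41.7))]
= (1/1.206) ln[6.636 × 0.9053] = 0.8292 × ln(6.007) = 0.8292 × 1.793 = 1.487 d.
D_c = (k_1/k_r) L₀ e^(−k_1 t_c) = (0.214/1.42) × 41.7 × e^(−0.214×1.487) = 0.1507 × 41.7 × 0.7275 = 4.572 mg/L.

t_c ≈ 1.49 d; D_c ≈ 4.57 mg/L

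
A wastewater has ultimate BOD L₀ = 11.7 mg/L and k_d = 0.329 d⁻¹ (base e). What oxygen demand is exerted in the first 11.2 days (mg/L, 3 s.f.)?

y_t = L₀(1 − e^(−k_d t)) = 11.7 × (1 − e^(−0.329×11.2))
= 11.7 × (1 − 0.02510) = 11.7 × 0.9749 = 11.41 mg/L.

y ≈ 11.4 mg/L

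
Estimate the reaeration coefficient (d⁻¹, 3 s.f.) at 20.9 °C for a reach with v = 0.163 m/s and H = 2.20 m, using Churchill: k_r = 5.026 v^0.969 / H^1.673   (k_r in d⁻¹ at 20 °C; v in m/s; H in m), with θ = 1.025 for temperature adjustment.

k_r ≈ 0.237 d⁻¹

k_r(20) = 5.026 × 0.163^0.969 / 2.20^1.673 = 5.026 × 0.1724 / 3.740 = 0.2317 d⁻¹.
k_r(20.9) = 0.2317 × 1.025^(20.9−20) = 0.2317 × 1.022 = 0.2369 d⁻¹.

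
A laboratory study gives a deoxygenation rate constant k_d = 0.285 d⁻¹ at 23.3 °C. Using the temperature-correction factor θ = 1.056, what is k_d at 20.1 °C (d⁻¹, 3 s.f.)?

k_d ≈ 0.239 d⁻¹

k_d(T₂) = k_d(T₁) · θ^(T₂−T₁) = 0.285 × 1.056^(20.1−23.3)
= 0.285 × 1.056^-3.20 = 0.285 × 0.8400 = 0.2394 d⁻¹.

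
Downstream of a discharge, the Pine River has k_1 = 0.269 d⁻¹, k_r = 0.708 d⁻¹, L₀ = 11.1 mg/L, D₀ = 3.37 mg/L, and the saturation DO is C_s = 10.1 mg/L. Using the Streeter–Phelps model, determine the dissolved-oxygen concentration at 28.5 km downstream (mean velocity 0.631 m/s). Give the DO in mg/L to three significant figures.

Travel time t = x/v = 28.5 km / (0.631 m/s) = 28500 m / 0.631 m/s = 45170 s = 0.5228 d.
k_1 L₀/(k_r−k_1) = 0.269×11.1/(0.708−0.269) = 2.986/0.4390 = 6.802 mg/L.
e^(−k_1 t) = e^(−0.269×0.5228) = 0.8688; e^(−k_r t) = e^(−0.708×0.5228) = 0.6907.
D = 6.802 × (0.8688 − 0.6907) + 3.37 × 0.6907 = 1.212 + 2.328 = 3.539 mg/L.
DO = C_s − D = 10.1 − 3.539 = 6.561 mg/L.

DO ≈ 6.56 mg/L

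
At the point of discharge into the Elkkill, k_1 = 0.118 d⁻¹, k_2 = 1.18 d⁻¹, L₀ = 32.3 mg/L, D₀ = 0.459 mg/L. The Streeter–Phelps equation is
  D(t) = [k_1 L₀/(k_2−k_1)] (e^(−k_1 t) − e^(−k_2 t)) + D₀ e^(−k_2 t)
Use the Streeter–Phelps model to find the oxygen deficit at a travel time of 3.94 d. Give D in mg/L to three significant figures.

k_1 L₀/(k_2−k_1) = 0.118×32.3/(1.18−0.118) = 3.811/1.062 = 3.589 mg/L.
e^(−k_1 t) = e^(−0.118×3.940) = 0.6282; e^(−k_2 t) = e^(−1.18×3.940) = 0.009569.
D = 3.589 × (0.6282 − 0.009569) + 0.459 × 0.009569 = 2.220 + 0.004392 = 2.225 mg/L.

D ≈ 2.22 mg/L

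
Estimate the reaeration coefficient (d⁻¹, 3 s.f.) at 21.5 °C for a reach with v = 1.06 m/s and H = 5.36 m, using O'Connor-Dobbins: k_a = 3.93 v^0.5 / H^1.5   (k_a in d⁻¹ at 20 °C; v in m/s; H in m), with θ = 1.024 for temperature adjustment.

k_a ≈ 0.338 d⁻¹

k_a(20) = 3.93 × 1.06^0.5 / 5.36^1.5 = 3.93 × 1.030 / 12.41 = 0.3261 d⁻¹.
k_a(21.5) = 0.3261 × 1.024^(21.5−20) = 0.3261 × 1.036 = 0.3379 d⁻¹.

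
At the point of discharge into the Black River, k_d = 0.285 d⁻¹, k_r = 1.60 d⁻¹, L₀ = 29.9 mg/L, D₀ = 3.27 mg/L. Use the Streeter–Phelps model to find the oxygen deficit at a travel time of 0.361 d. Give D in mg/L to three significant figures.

D ≈ 4.04 mg/L

k_d L₀/(k_r−k_d) = 0.285×29.9/(1.60−0.285) = 8.521/1.315 = 6.480 mg/L.
e^(−k_d t) = e^(−0.285×0.3610) = 0.9022; e^(−k_r t) = e^(−1.60×0.3610) = 0.5612.
D = 6.480 × (0.9022 − 0.5612) + 3.27 × 0.5612 = 2.210 + 1.835 = 4.045 mg/L.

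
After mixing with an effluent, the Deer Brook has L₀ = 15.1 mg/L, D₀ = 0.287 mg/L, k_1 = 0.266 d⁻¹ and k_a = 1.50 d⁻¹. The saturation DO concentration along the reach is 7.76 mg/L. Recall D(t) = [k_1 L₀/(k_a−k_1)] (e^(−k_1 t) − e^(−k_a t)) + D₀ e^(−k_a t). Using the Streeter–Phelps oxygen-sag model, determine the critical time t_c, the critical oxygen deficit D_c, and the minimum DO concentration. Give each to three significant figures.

t_c ≈ 1.33 d; D_c ≈ 1.88 mg/L; min DO ≈ 5.88 mg/L

With k_a/k_1 = 5.639 and 1 − D₀(k_a−k_1)/(k_1 L₀) = 0.9118,
t_c = ln(5.639 × 0.9118) / (1.50 − 0.266) = ln(5.142) / 1.234 = 1.637/1.234 = 1.327 d.
D_c = (k_1/k_a) L₀ e^(−k_1 t_c) = (0.266/1.50) × 15.1 × e^(−0.266×1.327) = 0.1773 × 15.1 × 0.7026 = 1.881 mg/L.
Minimum DO = C_s − D_c = 7.76 − 1.881 = 5.879 mg/L.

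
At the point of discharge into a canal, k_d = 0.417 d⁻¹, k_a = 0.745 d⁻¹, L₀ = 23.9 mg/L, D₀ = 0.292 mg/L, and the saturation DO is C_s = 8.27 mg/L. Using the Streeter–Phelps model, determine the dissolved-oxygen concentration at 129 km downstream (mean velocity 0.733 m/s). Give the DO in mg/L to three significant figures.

DO ≈ 1.87 mg/L

Travel time t = x/v = 129 km / (0.733 m/s) = 129000 m / 0.733 m/s = 176000 s = 2.037 d.
k_d L₀/(k_a−k_d) = 0.417×23.9/(0.745−0.417) = 9.966/0.3280 = 30.39 mg/L.
e^(−k_d t) = e^(−0.417×2.037) = 0.4277; e^(−k_a t) = e^(−0.745×2.037) = 0.2193.
D = 30.39 × (0.4277 − 0.2193) + 0.292 × 0.2193 = 6.333 + 0.06402 = 6.397 mg/L.
DO = C_s − D = 8.27 − 6.397 = 1.873 mg/L.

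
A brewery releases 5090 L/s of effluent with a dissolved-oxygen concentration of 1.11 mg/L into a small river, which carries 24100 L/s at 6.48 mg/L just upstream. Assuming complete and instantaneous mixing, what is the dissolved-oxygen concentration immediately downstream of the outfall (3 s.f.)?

Flow-weighted mixing: C = (Q_r C_r + Q_w C_w)/(Q_r + Q_w)
= (24100×6.48 + 5090×1.11)/(24100 + 5090) = 161800/29190 = 5.544 mg/L.

5.54 mg/L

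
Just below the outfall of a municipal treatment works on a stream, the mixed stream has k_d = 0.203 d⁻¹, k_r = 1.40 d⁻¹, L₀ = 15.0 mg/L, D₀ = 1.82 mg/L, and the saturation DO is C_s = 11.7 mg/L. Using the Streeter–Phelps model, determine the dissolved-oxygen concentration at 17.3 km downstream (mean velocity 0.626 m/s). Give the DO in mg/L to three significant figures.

Travel time t = x/v = 17.3 km / (0.626 m/s) = 17300 m / 0.626 m/s = 27640 s = 0.3199 d.
k_d L₀/(k_r−k_d) = 0.203×15.0/(1.40−0.203) = 3.045/1.197 = 2.544 mg/L.
e^(−k_d t) = e^(−0.203×0.3199) = 0.9371; e^(−k_r t) = e^(−1.40×0.3199) = 0.6390.
D = 2.544 × (0.9371 − 0.6390) + 1.82 × 0.6390 = 0.7583 + 1.163 = 1.921 mg/L.
DO = C_s − D = 11.7 − 1.921 = 9.779 mg/L.

DO ≈ 9.78 mg/L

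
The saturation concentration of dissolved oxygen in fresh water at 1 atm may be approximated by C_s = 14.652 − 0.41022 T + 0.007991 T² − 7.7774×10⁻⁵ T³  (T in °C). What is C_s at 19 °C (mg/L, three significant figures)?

C_s ≈ 9.21 mg/L

C_s = 14.652 − 0.41022×19 + 0.007991×19² − 7.7774×10⁻⁵×19³ = 9.209 mg/L.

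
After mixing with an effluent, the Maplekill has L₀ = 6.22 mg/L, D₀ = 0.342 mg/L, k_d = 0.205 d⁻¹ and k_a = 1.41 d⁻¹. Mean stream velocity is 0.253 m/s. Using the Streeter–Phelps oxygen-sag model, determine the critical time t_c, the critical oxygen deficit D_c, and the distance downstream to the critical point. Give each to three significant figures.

With k_a/k_d = 6.878 and 1 − D₀(k_a−k_d)/(k_d L₀) = 0.6768,
t_c = ln(6.878 × 0.6768) / (1.41 − 0.205) = ln(4.655) / 1.205 = 1.538/1.205 = 1.276 d.
D_c = (k_d/k_a) L₀ e^(−k_d t_c) = (0.205/1.41) × 6.22 × e^(−0.205×1.276) = 0.1454 × 6.22 × 0.7698 = 0.6961 mg/L.
x_c = v t_c = 0.253 m/s × 1.276 d × 86400 s/d = 27900 m ≈ 27.9 km.

t_c ≈ 1.28 d; D_c ≈ 0.696 mg/L; x_c ≈ 27.9 km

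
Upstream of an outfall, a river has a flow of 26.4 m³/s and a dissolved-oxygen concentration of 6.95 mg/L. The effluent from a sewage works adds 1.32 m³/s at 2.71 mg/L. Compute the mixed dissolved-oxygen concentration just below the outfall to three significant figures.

6.75 mg/L

Flow-weighted mixing: C = (Q_r C_r + Q_w C_w)/(Q_r + Q_w)
= (26.4×6.95 + 1.32×2.71)/(26.4 + 1.32) = 187.1/27.72 = 6.748 mg/L.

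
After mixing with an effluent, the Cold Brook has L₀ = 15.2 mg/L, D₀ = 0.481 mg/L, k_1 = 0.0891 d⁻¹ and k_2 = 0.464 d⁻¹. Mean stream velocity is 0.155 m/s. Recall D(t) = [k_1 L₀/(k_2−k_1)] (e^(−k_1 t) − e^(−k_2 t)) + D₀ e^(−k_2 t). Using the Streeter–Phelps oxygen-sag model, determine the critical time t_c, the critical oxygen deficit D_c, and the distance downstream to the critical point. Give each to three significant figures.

t_c ≈ 4.02 d; D_c ≈ 2.04 mg/L; x_c ≈ 53.8 km

With k_2/k_1 = 5.208 and 1 − D₀(k_2−k_1)/(k_1 L₀) = 0.8669,
t_c = ln(5.208 × 0.8669) / (0.464 − 0.0891) = ln(4.514) / 0.3749 = 1.507/0.3749 = 4.020 d.
D_c = (k_1/k_2) L₀ e^(−k_1 t_c) = (0.0891/0.464) × 15.2 × e^(−0.0891×4.020) = 0.1920 × 15.2 × 0.6989 = 2.040 mg/L.
x_c = v t_c = 0.155 m/s × 4.020 d × 86400 s/d = 53840 m ≈ 53.8 km.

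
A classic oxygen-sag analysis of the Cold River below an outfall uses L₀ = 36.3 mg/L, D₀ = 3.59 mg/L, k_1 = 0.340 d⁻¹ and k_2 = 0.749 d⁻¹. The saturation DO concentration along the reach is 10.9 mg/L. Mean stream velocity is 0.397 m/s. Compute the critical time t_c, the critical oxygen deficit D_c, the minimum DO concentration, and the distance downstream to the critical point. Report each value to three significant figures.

t_c ≈ 1.62 d; D_c ≈ 9.50 mg/L; min DO ≈ 1.40 mg/L; x_c ≈ 55.6 km

At the critical point dD/dt = 0, so k_1 L₀ e^(−k_1 t) = k_2 D. Substituting D(t) from the Streeter–Phelps equation and solving for t gives
t_c = ln[(k_2/k_1)(1 − D₀(k_2−k_1)/(k_1 L₀))] / (k_2−k_1).
Here k_2−k_1 = 0.4090 d⁻¹ and 1 − D₀(k_2−k_1)/(k_1 L₀) = 1 − 3.59×0.4090/(0.340×36.3) = 0.8810, so
t_c = ln(2.203 × 0.8810) / 0.4090 = 0.6631 / 0.4090 = 1.621 d.
D_c = (k_1/k_2) L₀ e^(−k_1 t_c) = (0.340/0.749) × 36.3 × e^(−0.340×1.621) = 0.4539 × 36.3 × 0.5762 = 9.495 mg/L.
Minimum DO = C_s − D_c = 10.9 − 9.495 = 1.405 mg/L.
x_c = v t_c = 0.397 m/s × 1.621 d × 86400 s/d = 55610 m ≈ 55.6 km.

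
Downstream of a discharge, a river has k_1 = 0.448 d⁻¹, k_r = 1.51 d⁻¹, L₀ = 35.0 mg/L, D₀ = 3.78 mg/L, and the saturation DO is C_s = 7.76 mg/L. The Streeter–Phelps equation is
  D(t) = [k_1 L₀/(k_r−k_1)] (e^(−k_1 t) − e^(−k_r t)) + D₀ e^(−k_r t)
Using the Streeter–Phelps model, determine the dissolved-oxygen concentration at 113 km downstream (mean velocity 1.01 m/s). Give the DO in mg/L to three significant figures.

DO ≈ 1.05 mg/L

Travel time t = x/v = 113 km / (1.01 m/s) = 113000 m / 1.01 m/s = 111900 s = 1.295 d.
k_1 L₀/(k_r−k_1) = 0.448×35.0/(1.51−0.448) = 15.68/1.062 = 14.76 mg/L.
e^(−k_1 t) = e^(−0.448×1.295) = 0.5598; e^(−k_r t) = e^(−1.51×1.295) = 0.1415.
D = 14.76 × (0.5598 − 0.1415) + 3.78 × 0.1415 = 6.176 + 0.5349 = 6.711 mg/L.
DO = C_s − D = 7.76 − 6.711 = 1.049 mg/L.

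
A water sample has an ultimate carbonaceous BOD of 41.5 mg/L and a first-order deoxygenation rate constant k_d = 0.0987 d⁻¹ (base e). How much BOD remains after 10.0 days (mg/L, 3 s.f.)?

L ≈ 15.5 mg/L

L_t = L₀ e^(−k_d t) = 41.5 × e^(−0.0987×10.0) = 41.5 × 0.3727 = 15.47 mg/L.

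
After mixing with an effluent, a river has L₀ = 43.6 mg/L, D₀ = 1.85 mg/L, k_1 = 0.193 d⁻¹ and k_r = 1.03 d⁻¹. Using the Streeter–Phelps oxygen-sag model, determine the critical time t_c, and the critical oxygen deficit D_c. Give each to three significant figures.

t_c ≈ 1.76 d; D_c ≈ 5.82 mg/L

With k_r/k_1 = 5.337 and 1 − D₀(k_r−k_1)/(k_1 L₀) = 0.8160,
t_c = ln(5.337 × 0.8160) / (1.03 − 0.193) = ln(4.355) / 0.8370 = 1.471/0.8370 = 1.758 d.
D_c = (k_1/k_r) L₀ e^(−k_1 t_c) = (0.193/1.03) × 43.6 × e^(−0.193×1.758) = 0.1874 × 43.6 × 0.7123 = 5.819 mg/L.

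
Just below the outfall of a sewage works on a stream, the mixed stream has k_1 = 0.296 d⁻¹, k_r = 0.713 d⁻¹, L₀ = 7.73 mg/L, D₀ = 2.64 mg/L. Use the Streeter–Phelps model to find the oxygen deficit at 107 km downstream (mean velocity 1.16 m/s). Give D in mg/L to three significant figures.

D ≈ 2.67 mg/L

Travel time t = x/v = 107 km / (1.16 m/s) = 107000 m / 1.16 m/s = 92240 s = 1.068 d.
k_1 L₀/(k_r−k_1) = 0.296×7.73/(0.713−0.296) = 2.288/0.4170 = 5.487 mg/L.
e^(−k_1 t) = e^(−0.296×1.068) = 0.7291; e^(−k_r t) = e^(−0.713×1.068) = 0.4671.
D = 5.487 × (0.7291 − 0.4671) + 2.64 × 0.4671 = 1.437 + 1.233 = 2.670 mg/L.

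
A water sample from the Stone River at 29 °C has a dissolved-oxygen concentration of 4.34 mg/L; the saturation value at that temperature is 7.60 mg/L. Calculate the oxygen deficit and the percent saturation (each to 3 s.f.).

D ≈ 3.26 mg/L; 57.1 % saturation

D = C_s − C = 7.60 − 4.34 = 3.26 mg/L.
% saturation = 4.34/7.60 × 100 = 57.1 %.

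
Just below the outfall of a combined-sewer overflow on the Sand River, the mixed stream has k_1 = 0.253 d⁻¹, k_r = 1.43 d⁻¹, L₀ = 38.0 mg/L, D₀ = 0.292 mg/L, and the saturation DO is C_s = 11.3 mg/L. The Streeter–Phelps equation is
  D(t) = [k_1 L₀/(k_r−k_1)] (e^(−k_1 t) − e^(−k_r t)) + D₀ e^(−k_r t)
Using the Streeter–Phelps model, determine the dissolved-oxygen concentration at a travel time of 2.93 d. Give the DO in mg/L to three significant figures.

DO ≈ 7.53 mg/L

k_1 L₀/(k_r−k_1) = 0.253×38.0/(1.43−0.253) = 9.614/1.177 = 8.168 mg/L.
e^(−k_1 t) = e^(−0.253×2.930) = 0.4765; e^(−k_r t) = e^(−1.43×2.930) = 0.01515.
D = 8.168 × (0.4765 − 0.01515) + 0.292 × 0.01515 = 3.768 + 0.004423 = 3.773 mg/L.
DO = C_s − D = 11.3 − 3.773 = 7.527 mg/L.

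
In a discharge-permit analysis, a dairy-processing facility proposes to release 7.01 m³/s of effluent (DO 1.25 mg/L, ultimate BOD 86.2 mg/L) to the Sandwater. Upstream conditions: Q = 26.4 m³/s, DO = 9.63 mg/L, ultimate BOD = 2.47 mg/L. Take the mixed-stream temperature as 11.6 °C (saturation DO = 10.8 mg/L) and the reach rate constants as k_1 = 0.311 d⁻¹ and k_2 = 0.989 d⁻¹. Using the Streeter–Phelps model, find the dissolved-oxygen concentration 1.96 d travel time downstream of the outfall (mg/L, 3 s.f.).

Mixed DO = (26.4×9.63 + 7.01×1.25)/(26.4+7.01) = 263.0/33.41 = 7.872 mg/L.
Mixed L₀ = (26.4×2.47 + 7.01×86.2)/(33.41) = 669.5/33.41 = 20.04 mg/L.
Initial deficit D₀ = C_s − DO₀ = 10.8 − 7.872 = 2.928 mg/L.
D(1.96) = [0.311×20.04/(0.989−0.311)](e^(−0.311×1.96) − e^(−0.989×1.96)) + 2.928 e^(−0.989×1.96)
= 9.191 × (0.5436 − 0.1439) + 2.928 × 0.1439 = 4.095 mg/L.
DO = 10.8 − 4.095 = 6.705 mg/L.

DO ≈ 6.71 mg/L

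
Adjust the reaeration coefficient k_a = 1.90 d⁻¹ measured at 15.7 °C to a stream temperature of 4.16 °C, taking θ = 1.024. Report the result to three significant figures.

k_a ≈ 1.45 d⁻¹

k_a(T₂) = k_a(T₁) · θ^(T₂−T₁) = 1.90 × 1.024^(4.16−15.7)
= 1.90 × 1.024^-11.5 = 1.90 × 0.7606 = 1.445 d⁻¹.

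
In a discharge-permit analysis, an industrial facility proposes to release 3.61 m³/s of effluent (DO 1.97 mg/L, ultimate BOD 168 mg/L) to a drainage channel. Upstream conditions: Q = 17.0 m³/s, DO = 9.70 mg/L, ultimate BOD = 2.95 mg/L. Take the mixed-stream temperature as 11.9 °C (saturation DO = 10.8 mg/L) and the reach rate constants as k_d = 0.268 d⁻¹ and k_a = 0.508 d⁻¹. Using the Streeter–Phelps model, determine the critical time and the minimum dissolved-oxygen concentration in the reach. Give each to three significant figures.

t_c ≈ 2.37 d; minimum DO ≈ 1.89 mg/L

Mixed DO = (17.0×9.70 + 3.61×1.97)/(17.0+3.61) = 172.0/20.61 = 8.346 mg/L.
Mixed L₀ = (17.0×2.95 + 3.61×168)/(20.61) = 656.6/20.61 = 31.86 mg/L.
Initial deficit D₀ = C_s − DO₀ = 10.8 − 8.346 = 2.454 mg/L.
t_c = (1/0.2400) ln[(0.508/0.268)(1 − 2.454×0.2400/(0.268×31.86))] = 4.167 × ln(1.765) = 2.367 d.
D_c = (0.268/0.508) × 31.86 × e^(−0.268×2.367) = 0.5276 × 31.86 × 0.5303 = 8.913 mg/L.
Minimum DO = 10.8 − 8.913 = 1.887 mg/L.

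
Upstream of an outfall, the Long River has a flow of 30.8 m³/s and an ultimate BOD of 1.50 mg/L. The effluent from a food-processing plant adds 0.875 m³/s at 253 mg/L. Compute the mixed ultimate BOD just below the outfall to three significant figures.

8.45 mg/L

Flow-weighted mixing: C = (Q_r C_r + Q_w C_w)/(Q_r + Q_w)
= (30.8×1.50 + 0.875×253)/(30.8 + 0.875) = 267.6/31.68 = 8.448 mg/L.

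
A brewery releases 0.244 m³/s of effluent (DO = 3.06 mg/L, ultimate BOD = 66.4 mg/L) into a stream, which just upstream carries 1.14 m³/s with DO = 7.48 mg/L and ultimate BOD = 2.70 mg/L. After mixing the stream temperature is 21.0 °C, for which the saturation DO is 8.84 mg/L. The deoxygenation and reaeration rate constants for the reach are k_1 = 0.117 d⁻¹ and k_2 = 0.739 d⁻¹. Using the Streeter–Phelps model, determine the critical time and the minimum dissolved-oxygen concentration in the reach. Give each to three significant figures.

t_c ≈ 0.238 d; minimum DO ≈ 6.70 mg/L

Mixed DO = (1.14×7.48 + 0.244×3.06)/(1.14+0.244) = 9.274/1.384 = 6.701 mg/L.
Mixed L₀ = (1.14×2.70 + 0.244×66.4)/(1.384) = 19.28/1.384 = 13.93 mg/L.
Initial deficit D₀ = C_s − DO₀ = 8.84 − 6.701 = 2.139 mg/L.
t_c = (1/0.6220) ln[(0.739/0.117)(1 − 2.139×0.6220/(0.117×13.93))] = 1.608 × ln(1.160) = 0.2381 d.
D_c = (0.117/0.739) × 13.93 × e^(−0.117×0.2381) = 0.1583 × 13.93 × 0.9725 = 2.145 mg/L.
Minimum DO = 8.84 − 2.145 = 6.695 mg/L.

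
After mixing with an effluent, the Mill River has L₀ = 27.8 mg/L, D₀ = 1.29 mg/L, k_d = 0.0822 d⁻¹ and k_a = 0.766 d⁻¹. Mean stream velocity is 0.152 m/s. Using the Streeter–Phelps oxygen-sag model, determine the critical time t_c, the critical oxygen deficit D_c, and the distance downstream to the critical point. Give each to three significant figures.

t_c = [1/(k_a−k_d)] ln[(k_a/k_d)(1 − D₀(k_a−k_d)/(k_d L₀))]
= [1/(0.766−0.0822)] ln[(0.766/0.0822)(1 − 1.29×0.6838/(0.0822×27.8))]
= (1/0.6838) ln[9.319 × 0.6140] = 1.462 × ln(5.722) = 1.462 × 1.744 = 2.551 d.
D_c = (k_d/k_a) L₀ e^(−k_d t_c) = (0.0822/0.766) × 27.8 × e^(−0.0822×2.551) = 0.1073 × 27.8 × 0.8108 = 2.419 mg/L.
x_c = v t_c = 0.152 m/s × 2.551 d × 86400 s/d = 33500 m ≈ 33.5 km.

t_c ≈ 2.55 d; D_c ≈ 2.42 mg/L; x_c ≈ 33.5 km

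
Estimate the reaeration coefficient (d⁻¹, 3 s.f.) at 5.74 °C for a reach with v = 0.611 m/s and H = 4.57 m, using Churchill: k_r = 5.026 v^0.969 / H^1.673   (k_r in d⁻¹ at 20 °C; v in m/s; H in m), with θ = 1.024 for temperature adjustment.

k_r ≈ 0.175 d⁻¹

k_r(20) = 5.026 × 0.611^0.969 / 4.57^1.673 = 5.026 × 0.6204 / 12.71 = 0.2454 d⁻¹.
k_r(5.74) = 0.2454 × 1.024^(5.74−20) = 0.2454 × 0.7131 = 0.1750 d⁻¹.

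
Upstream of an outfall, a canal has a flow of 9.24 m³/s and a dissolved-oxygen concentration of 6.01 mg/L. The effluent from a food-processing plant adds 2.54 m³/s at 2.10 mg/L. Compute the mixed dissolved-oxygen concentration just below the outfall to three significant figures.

Flow-weighted mixing: C = (Q_r C_r + Q_w C_w)/(Q_r + Q_w)
= (9.24×6.01 + 2.54×2.10)/(9.24 + 2.54) = 60.87/11.78 = 5.167 mg/L.

5.17 mg/L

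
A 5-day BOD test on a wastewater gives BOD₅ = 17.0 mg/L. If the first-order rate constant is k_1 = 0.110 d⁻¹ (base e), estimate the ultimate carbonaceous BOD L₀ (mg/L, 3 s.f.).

L₀ ≈ 40.2 mg/L

BOD₅ = L₀(1 − e^(−5k_1)) ⇒ L₀ = BOD₅ / (1 − e^(−5×0.110))
= 17.0 / (1 − 0.5769) = 17.0 / 0.4231 = 40.18 mg/L.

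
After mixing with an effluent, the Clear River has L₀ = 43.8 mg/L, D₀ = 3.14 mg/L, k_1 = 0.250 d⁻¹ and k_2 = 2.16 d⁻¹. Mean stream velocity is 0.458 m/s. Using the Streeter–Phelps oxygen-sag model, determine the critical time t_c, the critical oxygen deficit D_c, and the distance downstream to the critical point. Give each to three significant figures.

t_c = [1/(k_2−k_1)] ln[(k_2/k_1)(1 − D₀(k_2−k_1)/(k_1 L₀))]
= [1/(2.16−0.250)] ln[(2.16/0.250)(1 − 3.14×1.910/(0.250×43.8))]
= (1/1.910) ln[8.640 × 0.4523] = 0.5236 × ln(3.908) = 0.5236 × 1.363 = 0.7136 d.
D_c = (k_1/k_2) L₀ e^(−k_1 t_c) = (0.250/2.16) × 43.8 × e^(−0.250×0.7136) = 0.1157 × 43.8 × 0.8366 = 4.241 mg/L.
x_c = v t_c = 0.458 m/s × 0.7136 d × 86400 s/d = 28240 m ≈ 28.2 km.

t_c ≈ 0.714 d; D_c ≈ 4.24 mg/L; x_c ≈ 28.2 km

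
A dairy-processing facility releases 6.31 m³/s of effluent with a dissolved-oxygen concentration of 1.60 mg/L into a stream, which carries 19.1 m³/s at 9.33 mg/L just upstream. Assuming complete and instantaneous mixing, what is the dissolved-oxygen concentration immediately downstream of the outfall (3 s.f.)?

Flow-weighted mixing: C = (Q_r C_r + Q_w C_w)/(Q_r + Q_w)
= (19.1×9.33 + 6.31×1.60)/(19.1 + 6.31) = 188.3/25.41 = 7.410 mg/L.

7.41 mg/L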